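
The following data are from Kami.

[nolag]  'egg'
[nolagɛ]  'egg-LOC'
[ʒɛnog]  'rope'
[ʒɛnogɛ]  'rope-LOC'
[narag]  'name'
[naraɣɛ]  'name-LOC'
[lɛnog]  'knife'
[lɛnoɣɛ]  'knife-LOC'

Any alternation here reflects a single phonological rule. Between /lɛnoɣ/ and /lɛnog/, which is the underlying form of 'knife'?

/lɛnoɣ/

'knife' shows [g] ~ [ɣ] at the end of the stem ([lɛnog] vs [lɛnoɣɛ]).
If /g/ were underlying and a rule turned it into [ɣ] before the LOC suffix, 'rope' would also alternate; but it has [g] in both [ʒɛnog] and [ʒɛnogɛ].
The alternation reflects word-final hardening: voiced fricatives become stops word-finally. /ɣ/ is underlying.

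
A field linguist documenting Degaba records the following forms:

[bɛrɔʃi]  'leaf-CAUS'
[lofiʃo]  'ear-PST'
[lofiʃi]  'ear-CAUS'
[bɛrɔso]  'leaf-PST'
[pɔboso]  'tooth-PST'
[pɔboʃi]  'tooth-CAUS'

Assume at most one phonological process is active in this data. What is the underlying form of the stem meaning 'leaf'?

'leaf' shows [ʃ] ~ [s] at the end of the stem ([bɛrɔʃi] vs [bɛrɔso]).
If /ʃ/ were underlying and a rule turned it into [s] before the PST suffix, 'ear' would also alternate; but it has [ʃ] in both [lofiʃi] and [lofiʃo].
Therefore /s/ is basic and [ʃ] is derived by palatalization before a front vowel (/s/ becomes palato-alveolar [ʃ] before a front vowel).
The underlying form of 'leaf' is therefore /bɛrɔs/.

/bɛrɔs/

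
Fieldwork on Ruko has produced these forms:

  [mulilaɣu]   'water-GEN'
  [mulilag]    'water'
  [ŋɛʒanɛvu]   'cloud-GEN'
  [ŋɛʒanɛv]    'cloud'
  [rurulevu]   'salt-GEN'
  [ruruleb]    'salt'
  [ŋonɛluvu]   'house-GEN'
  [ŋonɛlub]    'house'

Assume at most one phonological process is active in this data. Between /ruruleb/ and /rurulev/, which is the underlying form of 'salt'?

The root 'salt' surfaces as [rurulevu] and [ruruleb], with a stem-final [v] ~ [b] alternation.
If /v/ were underlying and a rule turned it into [b] in isolation, 'cloud' would also alternate; but it has [v] in both [ŋɛʒanɛvu] and [ŋɛʒanɛv].
Therefore /b/ is basic and [v] is derived by intervocalic spirantization (voiced stops become fricatives between vowels).

/ruruleb/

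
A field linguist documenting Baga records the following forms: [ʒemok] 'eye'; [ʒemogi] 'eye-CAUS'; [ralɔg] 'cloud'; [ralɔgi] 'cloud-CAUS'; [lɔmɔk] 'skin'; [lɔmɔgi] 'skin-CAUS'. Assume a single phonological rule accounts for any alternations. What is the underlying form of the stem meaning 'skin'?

/lɔmɔk/

'skin' shows [k] ~ [g] at the end of the stem ([lɔmɔk] vs [lɔmɔgi]).
If /g/ were underlying and a rule turned it into [k] in isolation, 'cloud' would also alternate; but it has [g] in both [ralɔg] and [ralɔgi].
The alternation reflects intervocalic voicing: voiceless stops become voiced between vowels. /k/ is underlying.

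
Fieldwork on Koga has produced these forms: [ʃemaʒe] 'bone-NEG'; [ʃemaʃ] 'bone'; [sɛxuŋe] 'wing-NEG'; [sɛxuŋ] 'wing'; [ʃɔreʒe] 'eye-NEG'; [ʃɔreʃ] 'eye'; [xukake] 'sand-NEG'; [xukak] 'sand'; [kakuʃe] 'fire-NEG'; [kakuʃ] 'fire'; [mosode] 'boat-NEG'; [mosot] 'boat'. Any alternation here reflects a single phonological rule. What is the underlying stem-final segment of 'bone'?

/ʒ/

The root 'bone' surfaces as [ʃemaʒe] and [ʃemaʃ], with a stem-final [ʒ] ~ [ʃ] alternation.
Compare 'fire', with invariant [ʃ] in [kakuʃe] and [kakuʃ]: an analysis with underlying /ʃ/ and a rule producing [ʒ] before the NEG suffix would wrongly predict alternation here too.
Therefore /ʒ/ is basic and [ʃ] is derived by word-final obstruent devoicing (voiced obstruents become voiceless word-finally).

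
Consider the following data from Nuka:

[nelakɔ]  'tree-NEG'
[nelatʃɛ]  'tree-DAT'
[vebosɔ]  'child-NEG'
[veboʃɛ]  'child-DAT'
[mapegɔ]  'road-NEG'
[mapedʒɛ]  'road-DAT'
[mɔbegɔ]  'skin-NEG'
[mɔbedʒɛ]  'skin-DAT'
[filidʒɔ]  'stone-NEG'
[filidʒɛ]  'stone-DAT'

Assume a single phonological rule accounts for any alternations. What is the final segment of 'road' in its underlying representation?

/g/

The root 'road' surfaces as [mapegɔ] and [mapedʒɛ], with a stem-final [g] ~ [dʒ] alternation.
If /dʒ/ were underlying and a rule turned it into [g] before the NEG suffix, 'stone' would also alternate; but it has [dʒ] in both [filidʒɔ] and [filidʒɛ].
Therefore /g/ is basic and [dʒ] is derived by palatalization before a front vowel (/k/, /g/ and /s/ become palato-alveolar [tʃ], [dʒ] and [ʃ] before a front vowel).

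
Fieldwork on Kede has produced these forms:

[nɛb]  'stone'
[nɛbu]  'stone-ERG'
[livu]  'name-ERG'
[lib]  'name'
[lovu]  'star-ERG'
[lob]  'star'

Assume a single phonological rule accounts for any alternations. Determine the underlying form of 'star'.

/lov/

In [lovu] and [lob] the final segment of 'star' alternates: [v] ~ [b].
The stem 'stone' ([nɛbu], [nɛb]) shows [b] unchanged in both environments, so [b] cannot be basic with [v] derived before the ERG suffix.
The underlying segment must be /v/; voiced fricatives become stops word-finally, yielding [b] there.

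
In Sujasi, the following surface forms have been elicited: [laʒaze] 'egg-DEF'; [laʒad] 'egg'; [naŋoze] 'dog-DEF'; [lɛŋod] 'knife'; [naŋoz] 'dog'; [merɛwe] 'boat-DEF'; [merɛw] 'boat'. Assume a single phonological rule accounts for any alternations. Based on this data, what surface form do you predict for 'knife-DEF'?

The root 'egg' surfaces as [laʒaze] and [laʒad], with a stem-final [z] ~ [d] alternation.
If /z/ were underlying and a rule turned it into [d] in isolation, 'dog' would also alternate; but it has [z] in both [naŋoze] and [naŋoz].
Therefore /d/ is basic and [z] is derived by intervocalic spirantization (voiced stops become fricatives between vowels).
The one attested form of 'knife', [lɛŋod], shows underlying /lɛŋod/. Applying the same rule between vowels gives [lɛŋoze].

[lɛŋoze]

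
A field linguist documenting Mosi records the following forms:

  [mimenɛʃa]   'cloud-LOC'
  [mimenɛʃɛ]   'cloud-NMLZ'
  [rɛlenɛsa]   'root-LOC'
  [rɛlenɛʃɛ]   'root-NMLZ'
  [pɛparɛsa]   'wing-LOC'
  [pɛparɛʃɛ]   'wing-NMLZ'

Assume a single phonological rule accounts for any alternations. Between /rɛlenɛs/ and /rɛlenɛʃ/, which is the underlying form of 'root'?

/rɛlenɛs/

In [rɛlenɛsa] and [rɛlenɛʃɛ] the final segment of 'root' alternates: [s] ~ [ʃ].
If /ʃ/ were underlying and a rule turned it into [s] before the LOC suffix, 'cloud' would also alternate; but it has [ʃ] in both [mimenɛʃa] and [mimenɛʃɛ].
The alternation reflects palatalization before a front vowel: /s/ becomes palato-alveolar [ʃ] before a front vowel. /s/ is underlying.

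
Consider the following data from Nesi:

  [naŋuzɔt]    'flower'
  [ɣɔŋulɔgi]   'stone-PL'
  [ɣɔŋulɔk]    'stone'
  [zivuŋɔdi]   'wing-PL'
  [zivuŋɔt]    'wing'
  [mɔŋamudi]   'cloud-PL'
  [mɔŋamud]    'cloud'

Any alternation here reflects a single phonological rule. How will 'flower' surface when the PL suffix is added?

The root 'wing' surfaces as [zivuŋɔdi] and [zivuŋɔt], with a stem-final [d] ~ [t] alternation.
The stem 'cloud' ([mɔŋamudi], [mɔŋamud]) shows [d] unchanged in both environments, so [d] cannot be basic with [t] derived in isolation.
Therefore /t/ is basic and [d] is derived by intervocalic voicing (voiceless stops become voiced between vowels).
The one attested form of 'flower', [naŋuzɔt], shows underlying /naŋuzɔt/. Applying the same rule between vowels gives [naŋuzɔdi].

[naŋuzɔdi]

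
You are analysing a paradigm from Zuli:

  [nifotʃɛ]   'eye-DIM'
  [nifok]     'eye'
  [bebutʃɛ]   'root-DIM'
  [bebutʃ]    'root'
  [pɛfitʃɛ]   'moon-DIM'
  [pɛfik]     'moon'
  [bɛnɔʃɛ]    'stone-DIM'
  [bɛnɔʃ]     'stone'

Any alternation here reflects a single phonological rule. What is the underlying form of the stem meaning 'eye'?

The root 'eye' surfaces as [nifotʃɛ] and [nifok], with a stem-final [tʃ] ~ [k] alternation.
The stem 'root' ([bebutʃɛ], [bebutʃ]) shows [tʃ] unchanged in both environments, so [tʃ] cannot be basic with [k] derived in isolation.
So /k/ is underlying, and a rule of palatalization before a front vowel — /k/ becomes palato-alveolar [tʃ] before a front vowel — gives [tʃ].

/nifok/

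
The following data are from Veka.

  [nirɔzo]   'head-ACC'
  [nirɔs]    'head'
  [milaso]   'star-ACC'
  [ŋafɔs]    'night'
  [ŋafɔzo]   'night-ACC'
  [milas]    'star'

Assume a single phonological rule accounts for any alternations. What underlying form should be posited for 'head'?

The stem for 'head' ends in [s] in [nirɔs] but [z] in [nirɔzo].
But 'star' keeps [s] in both environments ([milas], [milaso]), so there is no rule changing /s/ to [z] before the ACC suffix.
The alternation reflects word-final obstruent devoicing: voiced obstruents become voiceless word-finally. /z/ is underlying.
The underlying form of 'head' is therefore /nirɔz/.

/nirɔz/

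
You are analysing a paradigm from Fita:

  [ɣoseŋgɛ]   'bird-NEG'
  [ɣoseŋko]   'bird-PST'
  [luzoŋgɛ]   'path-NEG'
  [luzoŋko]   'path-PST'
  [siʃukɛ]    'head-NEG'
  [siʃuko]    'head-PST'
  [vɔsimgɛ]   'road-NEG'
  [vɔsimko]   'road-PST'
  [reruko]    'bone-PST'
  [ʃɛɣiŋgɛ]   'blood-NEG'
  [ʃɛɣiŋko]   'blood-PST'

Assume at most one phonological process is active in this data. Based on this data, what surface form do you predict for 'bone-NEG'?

[rerukɛ]

The NEG suffix surfaces as [-gɛ] and [-kɛ], depending on the final segment of the stem.
By contrast the PST suffix keeps its initial [k] throughout — that segment must be underlying.
The NEG suffix is therefore /-gɛ/ underlyingly, with post-vocalic devoicing: voiced stops become voiceless after a vowel.
After 'bone', which ends in a vowel, the suffix surfaces as [-kɛ], giving [rerukɛ].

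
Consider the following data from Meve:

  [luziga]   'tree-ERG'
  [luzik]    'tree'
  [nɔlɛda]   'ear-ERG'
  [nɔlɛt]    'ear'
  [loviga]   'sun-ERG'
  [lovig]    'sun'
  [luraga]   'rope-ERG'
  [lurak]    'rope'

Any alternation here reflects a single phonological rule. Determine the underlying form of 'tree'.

/luzik/

'tree' shows [g] ~ [k] at the end of the stem ([luziga] vs [luzik]).
Compare 'sun', with invariant [g] in [loviga] and [lovig]: an analysis with underlying /g/ and a rule producing [k] in isolation would wrongly predict alternation here too.
Therefore /k/ is basic and [g] is derived by intervocalic voicing (voiceless stops become voiced between vowels).
So 'tree' = /luzik/.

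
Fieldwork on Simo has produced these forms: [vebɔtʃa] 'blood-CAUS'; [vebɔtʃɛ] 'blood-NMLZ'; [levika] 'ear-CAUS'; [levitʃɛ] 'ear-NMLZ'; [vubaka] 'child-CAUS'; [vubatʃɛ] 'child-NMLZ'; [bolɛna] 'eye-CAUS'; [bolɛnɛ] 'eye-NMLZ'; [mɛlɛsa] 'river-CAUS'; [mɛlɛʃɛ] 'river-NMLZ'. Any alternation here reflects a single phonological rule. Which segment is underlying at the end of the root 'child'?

/k/

The stem for 'child' ends in [k] in [vubaka] but [tʃ] in [vubatʃɛ].
Compare 'blood', with invariant [tʃ] in [vebɔtʃa] and [vebɔtʃɛ]: an analysis with underlying /tʃ/ and a rule producing [k] before the CAUS suffix would wrongly predict alternation here too.
So /k/ is underlying, and a rule of palatalization before a front vowel — /k/ and /s/ become palato-alveolar [tʃ] and [ʃ] before a front vowel — gives [tʃ].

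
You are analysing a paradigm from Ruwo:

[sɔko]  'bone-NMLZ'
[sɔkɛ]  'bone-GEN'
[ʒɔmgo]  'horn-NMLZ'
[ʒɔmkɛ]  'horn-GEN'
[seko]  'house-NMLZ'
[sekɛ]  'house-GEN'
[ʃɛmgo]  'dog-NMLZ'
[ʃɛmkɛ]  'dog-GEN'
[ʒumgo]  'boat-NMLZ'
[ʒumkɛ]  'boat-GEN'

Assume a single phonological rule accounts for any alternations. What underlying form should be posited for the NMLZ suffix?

The NMLZ suffix surfaces as [-go] and [-ko], depending on the final segment of the stem.
By contrast the GEN suffix keeps its initial [k] throughout — that segment must be underlying.
So the underlying form is /-go/, and voiced stops become voiceless after a vowel.

/-go/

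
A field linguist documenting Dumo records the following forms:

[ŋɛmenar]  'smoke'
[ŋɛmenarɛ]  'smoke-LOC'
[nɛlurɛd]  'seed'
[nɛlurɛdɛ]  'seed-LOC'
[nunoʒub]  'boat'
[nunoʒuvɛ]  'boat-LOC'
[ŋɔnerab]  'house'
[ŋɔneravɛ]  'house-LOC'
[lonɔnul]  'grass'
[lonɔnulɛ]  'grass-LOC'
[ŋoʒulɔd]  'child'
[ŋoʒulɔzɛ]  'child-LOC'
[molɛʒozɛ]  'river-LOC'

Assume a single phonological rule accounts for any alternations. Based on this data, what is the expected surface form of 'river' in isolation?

[molɛʒod]

The root 'child' surfaces as [ŋoʒulɔd] and [ŋoʒulɔzɛ], with a stem-final [d] ~ [z] alternation.
If /d/ were underlying and a rule turned it into [z] before the LOC suffix, 'seed' would also alternate; but it has [d] in both [nɛlurɛd] and [nɛlurɛdɛ].
So /z/ is underlying, and a rule of word-final hardening — voiced fricatives become stops word-finally — gives [d].
From [molɛʒozɛ] the stem 'river' is /molɛʒoz/; word-finally this yields [molɛʒod].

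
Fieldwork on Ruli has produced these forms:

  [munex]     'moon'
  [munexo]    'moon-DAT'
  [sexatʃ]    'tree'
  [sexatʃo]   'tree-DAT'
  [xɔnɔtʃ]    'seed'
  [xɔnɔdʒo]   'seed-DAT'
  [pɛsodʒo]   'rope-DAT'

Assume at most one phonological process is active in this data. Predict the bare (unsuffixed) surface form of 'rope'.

[pɛsotʃ]

The stem for 'seed' ends in [tʃ] in [xɔnɔtʃ] but [dʒ] in [xɔnɔdʒo].
But 'tree' keeps [tʃ] in both environments ([sexatʃ], [sexatʃo]), so there is no rule changing /tʃ/ to [dʒ] before the DAT suffix.
The alternation reflects word-final obstruent devoicing: voiced obstruents become voiceless word-finally. /dʒ/ is underlying.
The one attested form of 'rope', [pɛsodʒo], shows underlying /pɛsodʒ/. Applying the same rule word-finally gives [pɛsotʃ].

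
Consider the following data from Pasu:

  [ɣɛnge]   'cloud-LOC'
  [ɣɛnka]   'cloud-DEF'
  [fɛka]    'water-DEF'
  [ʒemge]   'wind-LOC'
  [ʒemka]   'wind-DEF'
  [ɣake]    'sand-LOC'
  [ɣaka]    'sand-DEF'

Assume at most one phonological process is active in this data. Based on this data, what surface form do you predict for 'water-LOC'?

The LOC suffix surfaces as [-ge] and [-ke], depending on the final segment of the stem.
The DEF suffix, which begins with [k], is invariant after every stem; so [k] is not altered by any rule here.
The LOC suffix is therefore /-ge/ underlyingly, with post-vocalic devoicing: voiced stops become voiceless after a vowel.
After 'water', which ends in a vowel, the suffix surfaces as [-ke], giving [fɛke].

[fɛke]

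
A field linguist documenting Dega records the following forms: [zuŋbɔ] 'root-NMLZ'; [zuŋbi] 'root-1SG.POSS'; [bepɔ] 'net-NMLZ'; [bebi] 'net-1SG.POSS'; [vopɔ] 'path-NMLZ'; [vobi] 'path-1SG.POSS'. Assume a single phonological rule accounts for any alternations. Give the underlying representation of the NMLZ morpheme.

The NMLZ morpheme has two allomorphs, [-bɔ] and [-pɔ].
The 1SG.POSS suffix, which begins with [b], is invariant after every stem; so [b] is not altered by any rule here.
So the underlying form is /-pɔ/, and voiceless stops become voiced after a nasal.

/-pɔ/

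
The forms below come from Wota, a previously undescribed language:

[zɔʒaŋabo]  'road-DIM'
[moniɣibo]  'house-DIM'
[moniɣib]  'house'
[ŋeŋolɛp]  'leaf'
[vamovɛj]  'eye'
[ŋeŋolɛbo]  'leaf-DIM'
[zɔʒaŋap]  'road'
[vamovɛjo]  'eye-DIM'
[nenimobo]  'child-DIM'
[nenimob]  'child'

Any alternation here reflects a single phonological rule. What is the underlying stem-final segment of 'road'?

/p/

'road' shows [b] ~ [p] at the end of the stem ([zɔʒaŋabo] vs [zɔʒaŋap]).
Compare 'house', with invariant [b] in [moniɣibo] and [moniɣib]: an analysis with underlying /b/ and a rule producing [p] in isolation would wrongly predict alternation here too.
So /p/ is underlying, and a rule of intervocalic voicing — voiceless stops become voiced between vowels — gives [b].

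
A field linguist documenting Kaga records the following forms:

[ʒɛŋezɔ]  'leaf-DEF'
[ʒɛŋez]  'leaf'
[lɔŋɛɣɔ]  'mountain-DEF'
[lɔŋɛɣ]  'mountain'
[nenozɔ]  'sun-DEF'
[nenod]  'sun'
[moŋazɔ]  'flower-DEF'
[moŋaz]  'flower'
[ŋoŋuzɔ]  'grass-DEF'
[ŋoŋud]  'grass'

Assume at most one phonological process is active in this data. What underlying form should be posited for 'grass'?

/ŋoŋud/

In [ŋoŋuzɔ] and [ŋoŋud] the final segment of 'grass' alternates: [z] ~ [d].
But 'leaf' keeps [z] in both environments ([ʒɛŋezɔ], [ʒɛŋez]), so there is no rule changing /z/ to [d] in isolation.
Therefore /d/ is basic and [z] is derived by intervocalic spirantization (voiced stops become fricatives between vowels).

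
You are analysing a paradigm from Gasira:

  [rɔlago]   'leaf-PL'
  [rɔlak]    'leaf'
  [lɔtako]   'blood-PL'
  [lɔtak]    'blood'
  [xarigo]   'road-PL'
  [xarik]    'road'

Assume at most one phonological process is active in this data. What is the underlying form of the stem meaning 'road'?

/xarig/

In [xarigo] and [xarik] the final segment of 'road' alternates: [g] ~ [k].
But 'blood' keeps [k] in both environments ([lɔtako], [lɔtak]), so there is no rule changing /k/ to [g] before the PL suffix.
So /g/ is underlying, and a rule of word-final obstruent devoicing — voiced obstruents become voiceless word-finally — gives [k].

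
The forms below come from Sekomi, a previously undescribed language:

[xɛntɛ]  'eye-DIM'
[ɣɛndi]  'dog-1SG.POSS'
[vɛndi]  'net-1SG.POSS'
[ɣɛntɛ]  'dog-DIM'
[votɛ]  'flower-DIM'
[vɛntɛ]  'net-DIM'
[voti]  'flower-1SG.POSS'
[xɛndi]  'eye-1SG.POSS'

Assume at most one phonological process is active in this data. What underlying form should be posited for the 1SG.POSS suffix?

/-di/

The 1SG.POSS suffix surfaces as [-di] and [-ti], depending on the final segment of the stem.
By contrast the DIM suffix keeps its initial [t] throughout — that segment must be underlying.
So the underlying form is /-di/, and voiced stops become voiceless after a vowel.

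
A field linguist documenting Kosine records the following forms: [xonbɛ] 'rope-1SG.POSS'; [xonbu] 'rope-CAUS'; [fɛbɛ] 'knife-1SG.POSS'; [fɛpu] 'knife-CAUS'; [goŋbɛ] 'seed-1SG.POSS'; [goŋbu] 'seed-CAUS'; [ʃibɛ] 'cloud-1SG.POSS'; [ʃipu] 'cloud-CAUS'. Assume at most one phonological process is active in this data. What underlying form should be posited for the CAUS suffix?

The CAUS suffix surfaces as [-bu] and [-pu], depending on the final segment of the stem.
The 1SG.POSS suffix, which begins with [b], is invariant after every stem; so [b] is not altered by any rule here.
The CAUS suffix is therefore /-pu/ underlyingly, with post-nasal voicing: voiceless stops become voiced after a nasal.

/-pu/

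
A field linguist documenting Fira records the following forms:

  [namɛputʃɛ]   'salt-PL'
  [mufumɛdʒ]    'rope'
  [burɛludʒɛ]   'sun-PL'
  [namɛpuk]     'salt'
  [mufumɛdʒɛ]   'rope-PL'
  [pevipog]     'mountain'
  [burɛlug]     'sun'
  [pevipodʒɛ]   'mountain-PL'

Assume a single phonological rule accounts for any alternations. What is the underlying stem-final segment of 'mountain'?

/g/

The stem for 'mountain' ends in [g] in [pevipog] but [dʒ] in [pevipodʒɛ].
But 'rope' keeps [dʒ] in both environments ([mufumɛdʒ], [mufumɛdʒɛ]), so there is no rule changing /dʒ/ to [g] in isolation.
Therefore /g/ is basic and [dʒ] is derived by palatalization before a front vowel (/k/ and /g/ become palato-alveolar [tʃ] and [dʒ] before a front vowel).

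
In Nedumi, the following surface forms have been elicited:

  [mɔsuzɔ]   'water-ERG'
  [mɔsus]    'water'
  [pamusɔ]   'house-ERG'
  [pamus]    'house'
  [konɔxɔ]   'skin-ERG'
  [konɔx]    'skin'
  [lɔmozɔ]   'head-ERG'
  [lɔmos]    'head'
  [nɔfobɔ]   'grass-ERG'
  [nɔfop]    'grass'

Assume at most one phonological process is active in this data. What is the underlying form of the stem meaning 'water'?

/mɔsuz/

The root 'water' surfaces as [mɔsuzɔ] and [mɔsus], with a stem-final [z] ~ [s] alternation.
But 'house' keeps [s] in both environments ([pamusɔ], [pamus]), so there is no rule changing /s/ to [z] before the ERG suffix.
The underlying segment must be /z/; voiced obstruents become voiceless word-finally, yielding [s] there.
Hence 'water' is /mɔsuz/ underlyingly.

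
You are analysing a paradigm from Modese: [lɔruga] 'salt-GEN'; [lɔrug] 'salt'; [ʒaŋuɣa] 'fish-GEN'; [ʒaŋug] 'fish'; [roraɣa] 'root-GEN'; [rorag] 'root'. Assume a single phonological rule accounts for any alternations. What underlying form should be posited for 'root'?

'root' shows [ɣ] ~ [g] at the end of the stem ([roraɣa] vs [rorag]).
Compare 'salt', with invariant [g] in [lɔruga] and [lɔrug]: an analysis with underlying /g/ and a rule producing [ɣ] before the GEN suffix would wrongly predict alternation here too.
So /ɣ/ is underlying, and a rule of word-final hardening — voiced fricatives become stops word-finally — gives [g].

/roraɣ/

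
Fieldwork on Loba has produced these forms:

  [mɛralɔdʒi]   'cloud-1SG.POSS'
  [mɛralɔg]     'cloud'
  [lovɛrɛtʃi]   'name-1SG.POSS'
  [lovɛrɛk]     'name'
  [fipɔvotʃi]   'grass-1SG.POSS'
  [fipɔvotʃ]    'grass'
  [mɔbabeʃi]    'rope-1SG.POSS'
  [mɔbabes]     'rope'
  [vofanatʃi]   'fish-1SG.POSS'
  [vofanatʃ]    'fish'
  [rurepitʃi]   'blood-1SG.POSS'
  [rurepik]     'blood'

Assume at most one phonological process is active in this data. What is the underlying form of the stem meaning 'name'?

The root 'name' surfaces as [lovɛrɛtʃi] and [lovɛrɛk], with a stem-final [tʃ] ~ [k] alternation.
If /tʃ/ were underlying and a rule turned it into [k] in isolation, 'grass' would also alternate; but it has [tʃ] in both [fipɔvotʃi] and [fipɔvotʃ].
So /k/ is underlying, and a rule of palatalization before a front vowel — /k/, /g/ and /s/ become palato-alveolar [tʃ], [dʒ] and [ʃ] before a front vowel — gives [tʃ].
Hence 'name' is /lovɛrɛk/ underlyingly.

/lovɛrɛk/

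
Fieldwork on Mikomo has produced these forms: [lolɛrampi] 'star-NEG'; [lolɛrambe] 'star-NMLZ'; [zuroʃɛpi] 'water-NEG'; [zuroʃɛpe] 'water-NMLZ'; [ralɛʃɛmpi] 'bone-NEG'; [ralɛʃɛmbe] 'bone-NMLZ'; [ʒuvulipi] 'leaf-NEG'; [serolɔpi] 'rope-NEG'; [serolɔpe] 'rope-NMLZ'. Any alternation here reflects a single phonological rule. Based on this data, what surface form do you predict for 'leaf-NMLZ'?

[ʒuvulipe]

The NMLZ morpheme has two allomorphs, [-be] and [-pe].
By contrast the NEG suffix keeps its initial [p] throughout — that segment must be underlying.
The NMLZ suffix is therefore /-be/ underlyingly, with post-vocalic devoicing: voiced stops become voiceless after a vowel.
After 'leaf', which ends in a vowel, the suffix surfaces as [-pe], giving [ʒuvulipe].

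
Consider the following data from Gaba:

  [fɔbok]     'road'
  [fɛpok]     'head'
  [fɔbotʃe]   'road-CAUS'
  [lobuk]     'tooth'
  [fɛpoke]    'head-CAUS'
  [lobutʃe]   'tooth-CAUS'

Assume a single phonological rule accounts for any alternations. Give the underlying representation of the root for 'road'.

In [fɔbok] and [fɔbotʃe] the final segment of 'road' alternates: [k] ~ [tʃ].
Compare 'head', with invariant [k] in [fɛpok] and [fɛpoke]: an analysis with underlying /k/ and a rule producing [tʃ] before the CAUS suffix would wrongly predict alternation here too.
So /tʃ/ is underlying, and a rule of depalatalization — palato-alveolar /tʃ/ becomes [k] when no front vowel follows — gives [k].

/fɔbotʃ/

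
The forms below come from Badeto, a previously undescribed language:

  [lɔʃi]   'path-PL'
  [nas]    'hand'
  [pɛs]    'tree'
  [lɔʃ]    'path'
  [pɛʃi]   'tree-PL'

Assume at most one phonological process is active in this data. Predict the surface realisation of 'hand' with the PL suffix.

The root 'tree' surfaces as [pɛs] and [pɛʃi], with a stem-final [s] ~ [ʃ] alternation.
Compare 'path', with invariant [ʃ] in [lɔʃ] and [lɔʃi]: an analysis with underlying /ʃ/ and a rule producing [s] in isolation would wrongly predict alternation here too.
The alternation reflects palatalization before a front vowel: /s/ becomes palato-alveolar [ʃ] before a front vowel. /s/ is underlying.
The one attested form of 'hand', [nas], shows underlying /nas/. Applying the same rule before a front vowel gives [naʃi].

[naʃi]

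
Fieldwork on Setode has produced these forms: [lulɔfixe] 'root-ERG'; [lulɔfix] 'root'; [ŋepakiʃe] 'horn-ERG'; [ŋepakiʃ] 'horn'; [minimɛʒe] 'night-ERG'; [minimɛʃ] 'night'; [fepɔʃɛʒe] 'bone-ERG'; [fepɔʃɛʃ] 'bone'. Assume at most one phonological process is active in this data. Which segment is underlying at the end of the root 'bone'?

'bone' shows [ʒ] ~ [ʃ] at the end of the stem ([fepɔʃɛʒe] vs [fepɔʃɛʃ]).
If /ʃ/ were underlying and a rule turned it into [ʒ] before the ERG suffix, 'horn' would also alternate; but it has [ʃ] in both [ŋepakiʃe] and [ŋepakiʃ].
The underlying segment must be /ʒ/; voiced obstruents become voiceless word-finally, yielding [ʃ] there.

/ʒ/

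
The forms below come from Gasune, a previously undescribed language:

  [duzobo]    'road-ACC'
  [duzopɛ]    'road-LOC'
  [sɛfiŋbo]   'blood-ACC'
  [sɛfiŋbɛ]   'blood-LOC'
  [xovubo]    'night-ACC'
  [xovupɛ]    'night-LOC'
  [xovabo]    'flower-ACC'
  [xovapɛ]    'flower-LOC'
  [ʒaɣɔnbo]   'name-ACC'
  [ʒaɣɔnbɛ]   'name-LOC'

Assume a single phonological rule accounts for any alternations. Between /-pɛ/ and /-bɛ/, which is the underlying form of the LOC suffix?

The LOC morpheme has two allomorphs, [-bɛ] and [-pɛ].
By contrast the ACC suffix keeps its initial [b] throughout — that segment must be underlying.
The LOC suffix is therefore /-pɛ/ underlyingly, with post-nasal voicing: voiceless stops become voiced after a nasal.

/-pɛ/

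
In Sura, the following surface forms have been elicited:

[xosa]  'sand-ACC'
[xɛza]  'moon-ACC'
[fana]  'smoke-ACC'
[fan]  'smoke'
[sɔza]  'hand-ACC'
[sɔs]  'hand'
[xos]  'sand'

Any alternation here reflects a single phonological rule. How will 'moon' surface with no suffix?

'hand' shows [s] ~ [z] at the end of the stem ([sɔs] vs [sɔza]).
But 'sand' keeps [s] in both environments ([xos], [xosa]), so there is no rule changing /s/ to [z] before the ACC suffix.
The alternation reflects word-final obstruent devoicing: voiced obstruents become voiceless word-finally. /z/ is underlying.
The one attested form of 'moon', [xɛza], shows underlying /xɛz/. Applying the same rule word-finally gives [xɛs].

[xɛs]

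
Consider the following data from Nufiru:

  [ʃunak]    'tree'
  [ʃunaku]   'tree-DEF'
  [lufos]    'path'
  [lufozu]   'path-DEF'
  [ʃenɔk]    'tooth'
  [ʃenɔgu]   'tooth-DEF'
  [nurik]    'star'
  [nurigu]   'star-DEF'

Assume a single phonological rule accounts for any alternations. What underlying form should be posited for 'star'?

/nurig/

In [nurik] and [nurigu] the final segment of 'star' alternates: [k] ~ [g].
If /k/ were underlying and a rule turned it into [g] before the DEF suffix, 'tree' would also alternate; but it has [k] in both [ʃunak] and [ʃunaku].
The underlying segment must be /g/; voiced obstruents become voiceless word-finally, yielding [k] there.
The underlying form of 'star' is therefore /nurig/.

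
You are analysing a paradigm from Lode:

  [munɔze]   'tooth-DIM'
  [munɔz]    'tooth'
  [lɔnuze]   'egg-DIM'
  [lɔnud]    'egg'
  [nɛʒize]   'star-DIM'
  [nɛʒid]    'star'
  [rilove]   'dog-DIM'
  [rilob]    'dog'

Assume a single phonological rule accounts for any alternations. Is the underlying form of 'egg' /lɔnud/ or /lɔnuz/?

/lɔnud/

The root 'egg' surfaces as [lɔnuze] and [lɔnud], with a stem-final [z] ~ [d] alternation.
The stem 'tooth' ([munɔze], [munɔz]) shows [z] unchanged in both environments, so [z] cannot be basic with [d] derived in isolation.
Therefore /d/ is basic and [z] is derived by intervocalic spirantization (voiced stops become fricatives between vowels).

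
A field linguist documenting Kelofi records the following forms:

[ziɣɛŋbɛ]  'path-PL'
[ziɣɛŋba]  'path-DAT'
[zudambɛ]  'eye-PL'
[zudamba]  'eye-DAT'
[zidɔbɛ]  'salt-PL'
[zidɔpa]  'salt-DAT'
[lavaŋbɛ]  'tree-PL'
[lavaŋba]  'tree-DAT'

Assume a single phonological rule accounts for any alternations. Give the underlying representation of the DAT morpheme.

The DAT morpheme has two allomorphs, [-ba] and [-pa].
By contrast the PL suffix keeps its initial [b] throughout — that segment must be underlying.
The DAT suffix is therefore /-pa/ underlyingly, with post-nasal voicing: voiceless stops become voiced after a nasal.

/-pa/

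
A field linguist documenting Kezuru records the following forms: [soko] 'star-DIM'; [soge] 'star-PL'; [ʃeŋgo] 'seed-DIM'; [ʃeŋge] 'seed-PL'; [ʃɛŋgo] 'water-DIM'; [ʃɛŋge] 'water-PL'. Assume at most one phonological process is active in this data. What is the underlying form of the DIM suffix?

/-ko/

The DIM morpheme has two allomorphs, [-go] and [-ko].
By contrast the PL suffix keeps its initial [g] throughout — that segment must be underlying.
The DIM suffix is therefore /-ko/ underlyingly, with post-nasal voicing: voiceless stops become voiced after a nasal.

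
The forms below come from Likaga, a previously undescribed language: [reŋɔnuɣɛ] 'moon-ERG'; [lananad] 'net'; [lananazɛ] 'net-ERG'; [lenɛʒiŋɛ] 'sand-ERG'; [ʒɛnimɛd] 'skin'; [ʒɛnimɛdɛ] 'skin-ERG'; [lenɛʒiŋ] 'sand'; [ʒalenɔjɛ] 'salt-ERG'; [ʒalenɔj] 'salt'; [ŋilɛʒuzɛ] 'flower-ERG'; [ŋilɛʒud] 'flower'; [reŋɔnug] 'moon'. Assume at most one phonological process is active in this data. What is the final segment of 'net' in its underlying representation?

/z/

The stem for 'net' ends in [d] in [lananad] but [z] in [lananazɛ].
If /d/ were underlying and a rule turned it into [z] before the ERG suffix, 'skin' would also alternate; but it has [d] in both [ʒɛnimɛd] and [ʒɛnimɛdɛ].
So /z/ is underlying, and a rule of word-final hardening — voiced fricatives become stops word-finally — gives [d].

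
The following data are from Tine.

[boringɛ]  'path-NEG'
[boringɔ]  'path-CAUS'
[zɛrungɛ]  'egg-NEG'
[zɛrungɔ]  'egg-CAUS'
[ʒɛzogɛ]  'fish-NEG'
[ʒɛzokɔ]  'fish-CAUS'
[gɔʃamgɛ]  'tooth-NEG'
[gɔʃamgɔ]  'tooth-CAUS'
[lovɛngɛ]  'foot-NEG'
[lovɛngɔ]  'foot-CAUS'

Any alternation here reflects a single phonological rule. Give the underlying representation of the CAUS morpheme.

/-kɔ/

The CAUS suffix surfaces as [-gɔ] and [-kɔ], depending on the final segment of the stem.
The NEG suffix, which begins with [g], is invariant after every stem; so [g] is not altered by any rule here.
So the underlying form is /-kɔ/, and voiceless stops become voiced after a nasal.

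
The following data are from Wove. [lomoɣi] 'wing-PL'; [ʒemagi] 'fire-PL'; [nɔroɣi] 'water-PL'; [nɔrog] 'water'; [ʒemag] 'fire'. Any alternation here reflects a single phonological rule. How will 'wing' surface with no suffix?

'water' shows [ɣ] ~ [g] at the end of the stem ([nɔroɣi] vs [nɔrog]).
But 'fire' keeps [g] in both environments ([ʒemagi], [ʒemag]), so there is no rule changing /g/ to [ɣ] before the PL suffix.
The underlying segment must be /ɣ/; voiced fricatives become stops word-finally, yielding [g] there.
The one attested form of 'wing', [lomoɣi], shows underlying /lomoɣ/. Applying the same rule word-finally gives [lomog].

[lomog]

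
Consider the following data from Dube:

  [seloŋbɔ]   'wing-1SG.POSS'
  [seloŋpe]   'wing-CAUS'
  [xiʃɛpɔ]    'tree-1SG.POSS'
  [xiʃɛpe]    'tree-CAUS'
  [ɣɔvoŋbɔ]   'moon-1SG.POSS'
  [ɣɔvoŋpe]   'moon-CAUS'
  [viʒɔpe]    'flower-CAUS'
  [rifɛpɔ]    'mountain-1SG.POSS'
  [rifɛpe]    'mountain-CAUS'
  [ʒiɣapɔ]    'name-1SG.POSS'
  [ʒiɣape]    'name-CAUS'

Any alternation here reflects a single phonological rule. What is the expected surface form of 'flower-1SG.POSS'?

[viʒɔpɔ]

The 1SG.POSS suffix surfaces as [-bɔ] and [-pɔ], depending on the final segment of the stem.
The CAUS suffix, which begins with [p], is invariant after every stem; so [p] is not altered by any rule here.
The 1SG.POSS suffix is therefore /-bɔ/ underlyingly, with post-vocalic devoicing: voiced stops become voiceless after a vowel.
After 'flower', which ends in a vowel, the suffix surfaces as [-pɔ], giving [viʒɔpɔ].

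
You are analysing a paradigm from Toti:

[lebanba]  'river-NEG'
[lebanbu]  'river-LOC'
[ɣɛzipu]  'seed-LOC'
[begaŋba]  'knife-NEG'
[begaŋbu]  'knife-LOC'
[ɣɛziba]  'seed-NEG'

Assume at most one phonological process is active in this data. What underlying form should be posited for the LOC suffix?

/-pu/

The LOC suffix surfaces as [-bu] and [-pu], depending on the final segment of the stem.
By contrast the NEG suffix keeps its initial [b] throughout — that segment must be underlying.
The LOC suffix is therefore /-pu/ underlyingly, with post-nasal voicing: voiceless stops become voiced after a nasal.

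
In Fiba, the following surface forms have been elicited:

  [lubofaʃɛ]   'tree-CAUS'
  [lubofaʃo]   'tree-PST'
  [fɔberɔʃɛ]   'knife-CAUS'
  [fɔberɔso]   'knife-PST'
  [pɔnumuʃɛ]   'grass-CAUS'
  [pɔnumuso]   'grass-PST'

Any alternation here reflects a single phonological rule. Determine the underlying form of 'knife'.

'knife' shows [ʃ] ~ [s] at the end of the stem ([fɔberɔʃɛ] vs [fɔberɔso]).
Compare 'tree', with invariant [ʃ] in [lubofaʃɛ] and [lubofaʃo]: an analysis with underlying /ʃ/ and a rule producing [s] before the PST suffix would wrongly predict alternation here too.
The underlying segment must be /s/; /s/ becomes palato-alveolar [ʃ] before a front vowel, yielding [ʃ] there.
So 'knife' = /fɔberɔs/.

/fɔberɔs/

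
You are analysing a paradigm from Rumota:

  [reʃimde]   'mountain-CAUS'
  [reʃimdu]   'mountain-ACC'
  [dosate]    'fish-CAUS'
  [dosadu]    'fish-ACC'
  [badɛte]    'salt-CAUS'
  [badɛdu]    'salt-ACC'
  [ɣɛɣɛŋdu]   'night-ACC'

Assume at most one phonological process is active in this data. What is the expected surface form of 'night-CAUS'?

[ɣɛɣɛŋde]

The CAUS suffix surfaces as [-de] and [-te], depending on the final segment of the stem.
By contrast the ACC suffix keeps its initial [d] throughout — that segment must be underlying.
So the underlying form is /-te/, and voiceless stops become voiced after a nasal.
After 'night', which ends in a nasal, the suffix surfaces as [-de], giving [ɣɛɣɛŋde].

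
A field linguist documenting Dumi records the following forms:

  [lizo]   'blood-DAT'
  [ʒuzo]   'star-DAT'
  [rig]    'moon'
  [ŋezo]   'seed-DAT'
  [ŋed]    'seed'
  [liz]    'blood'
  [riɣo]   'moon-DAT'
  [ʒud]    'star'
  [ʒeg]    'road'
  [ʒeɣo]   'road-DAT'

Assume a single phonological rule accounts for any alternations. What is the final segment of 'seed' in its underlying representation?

/d/

In [ŋed] and [ŋezo] the final segment of 'seed' alternates: [d] ~ [z].
But 'blood' keeps [z] in both environments ([liz], [lizo]), so there is no rule changing /z/ to [d] in isolation.
The underlying segment must be /d/; voiced stops become fricatives between vowels, yielding [z] there.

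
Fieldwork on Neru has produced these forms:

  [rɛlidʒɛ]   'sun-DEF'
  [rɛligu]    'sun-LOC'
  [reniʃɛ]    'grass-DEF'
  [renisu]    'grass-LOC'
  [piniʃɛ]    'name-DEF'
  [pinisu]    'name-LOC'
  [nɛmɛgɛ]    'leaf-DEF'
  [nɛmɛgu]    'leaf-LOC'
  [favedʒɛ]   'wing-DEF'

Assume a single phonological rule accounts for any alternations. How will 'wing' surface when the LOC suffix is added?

[favegu]

The stem for 'sun' ends in [dʒ] in [rɛlidʒɛ] but [g] in [rɛligu].
But 'leaf' keeps [g] in both environments ([nɛmɛgɛ], [nɛmɛgu]), so there is no rule changing /g/ to [dʒ] before the DEF suffix.
Therefore /dʒ/ is basic and [g] is derived by depalatalization (palato-alveolar /dʒ/ and /ʃ/ become [g] and [s] when no front vowel follows).
From [favedʒɛ] the stem 'wing' is /favedʒ/; when no front vowel follows this yields [favegu].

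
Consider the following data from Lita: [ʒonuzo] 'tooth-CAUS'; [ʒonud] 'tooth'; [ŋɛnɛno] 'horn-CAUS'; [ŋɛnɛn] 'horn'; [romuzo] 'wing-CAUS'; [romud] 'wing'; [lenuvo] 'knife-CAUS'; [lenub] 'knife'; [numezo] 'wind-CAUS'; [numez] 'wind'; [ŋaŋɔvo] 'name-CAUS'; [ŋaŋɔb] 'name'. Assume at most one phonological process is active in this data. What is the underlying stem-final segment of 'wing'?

/d/

The root 'wing' surfaces as [romuzo] and [romud], with a stem-final [z] ~ [d] alternation.
But 'wind' keeps [z] in both environments ([numezo], [numez]), so there is no rule changing /z/ to [d] in isolation.
The alternation reflects intervocalic spirantization: voiced stops become fricatives between vowels. /d/ is underlying.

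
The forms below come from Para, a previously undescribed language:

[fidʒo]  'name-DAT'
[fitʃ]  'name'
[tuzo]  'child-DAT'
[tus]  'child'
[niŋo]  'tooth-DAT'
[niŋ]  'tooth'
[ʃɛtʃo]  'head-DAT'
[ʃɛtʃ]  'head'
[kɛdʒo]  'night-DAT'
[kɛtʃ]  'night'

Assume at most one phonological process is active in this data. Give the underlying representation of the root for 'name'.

The stem for 'name' ends in [dʒ] in [fidʒo] but [tʃ] in [fitʃ].
If /tʃ/ were underlying and a rule turned it into [dʒ] before the DAT suffix, 'head' would also alternate; but it has [tʃ] in both [ʃɛtʃo] and [ʃɛtʃ].
So /dʒ/ is underlying, and a rule of word-final obstruent devoicing — voiced obstruents become voiceless word-finally — gives [tʃ].

/fidʒ/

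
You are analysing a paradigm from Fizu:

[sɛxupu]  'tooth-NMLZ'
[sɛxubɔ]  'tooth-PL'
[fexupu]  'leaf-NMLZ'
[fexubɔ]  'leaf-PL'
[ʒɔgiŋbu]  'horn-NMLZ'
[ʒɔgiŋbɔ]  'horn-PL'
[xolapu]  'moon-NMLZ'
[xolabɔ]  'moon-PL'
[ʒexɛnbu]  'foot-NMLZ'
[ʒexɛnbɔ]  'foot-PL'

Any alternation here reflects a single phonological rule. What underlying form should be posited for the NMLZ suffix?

The NMLZ morpheme has two allomorphs, [-bu] and [-pu].
The PL suffix, which begins with [b], is invariant after every stem; so [b] is not altered by any rule here.
So the underlying form is /-pu/, and voiceless stops become voiced after a nasal.

/-pu/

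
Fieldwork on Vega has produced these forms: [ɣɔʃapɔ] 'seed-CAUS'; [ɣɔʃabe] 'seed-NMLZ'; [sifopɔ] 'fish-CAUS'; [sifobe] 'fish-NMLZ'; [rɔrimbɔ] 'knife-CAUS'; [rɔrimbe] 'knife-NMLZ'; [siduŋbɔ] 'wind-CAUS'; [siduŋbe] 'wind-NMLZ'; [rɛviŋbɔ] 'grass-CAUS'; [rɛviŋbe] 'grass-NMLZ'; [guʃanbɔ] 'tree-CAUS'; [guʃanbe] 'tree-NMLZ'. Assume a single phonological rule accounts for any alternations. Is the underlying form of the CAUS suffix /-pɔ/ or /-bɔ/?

The CAUS suffix surfaces as [-bɔ] and [-pɔ], depending on the final segment of the stem.
The NMLZ suffix, which begins with [b], is invariant after every stem; so [b] is not altered by any rule here.
The CAUS suffix is therefore /-pɔ/ underlyingly, with post-nasal voicing: voiceless stops become voiced after a nasal.

/-pɔ/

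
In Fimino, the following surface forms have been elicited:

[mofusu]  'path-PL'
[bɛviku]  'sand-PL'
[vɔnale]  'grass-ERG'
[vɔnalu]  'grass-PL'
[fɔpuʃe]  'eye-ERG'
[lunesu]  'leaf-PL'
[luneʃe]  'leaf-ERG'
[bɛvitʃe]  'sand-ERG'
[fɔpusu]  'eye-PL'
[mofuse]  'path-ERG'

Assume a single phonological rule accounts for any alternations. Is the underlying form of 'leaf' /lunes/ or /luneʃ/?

/luneʃ/

The stem for 'leaf' ends in [s] in [lunesu] but [ʃ] in [luneʃe].
Compare 'path', with invariant [s] in [mofusu] and [mofuse]: an analysis with underlying /s/ and a rule producing [ʃ] before the ERG suffix would wrongly predict alternation here too.
The alternation reflects depalatalization: palato-alveolar /tʃ/ and /ʃ/ become [k] and [s] when no front vowel follows. /ʃ/ is underlying.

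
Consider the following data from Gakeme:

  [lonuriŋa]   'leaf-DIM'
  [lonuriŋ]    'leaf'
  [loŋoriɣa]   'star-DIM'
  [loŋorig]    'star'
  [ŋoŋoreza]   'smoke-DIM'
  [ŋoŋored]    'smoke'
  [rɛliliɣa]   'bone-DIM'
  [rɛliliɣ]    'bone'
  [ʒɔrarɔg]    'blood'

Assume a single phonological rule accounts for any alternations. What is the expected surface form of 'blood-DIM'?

[ʒɔrarɔɣa]

The stem for 'star' ends in [ɣ] in [loŋoriɣa] but [g] in [loŋorig].
The stem 'bone' ([rɛliliɣa], [rɛliliɣ]) shows [ɣ] unchanged in both environments, so [ɣ] cannot be basic with [g] derived in isolation.
So /g/ is underlying, and a rule of intervocalic spirantization — voiced stops become fricatives between vowels — gives [ɣ].
From [ʒɔrarɔg] the stem 'blood' is /ʒɔrarɔg/; between vowels this yields [ʒɔrarɔɣa].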